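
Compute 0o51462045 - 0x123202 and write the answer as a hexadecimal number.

0x943223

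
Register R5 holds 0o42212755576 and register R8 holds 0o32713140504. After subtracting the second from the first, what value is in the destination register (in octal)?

Subtract column by column in base 8:
  6-4 → 2
  7-0 → 7
  5-5 → 0
  5-0 → 5
  5-4 → 1
  7-1 → 6
  2-3 → 7 (borrow)
  1-1-1 → 7 (borrow)
  2-7-1 → 2 (borrow)
  2-2-1 → 7 (borrow)
  4-3-1 → 0

0o7277615072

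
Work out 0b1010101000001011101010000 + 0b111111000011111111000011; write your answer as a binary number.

Add column by column in base 2, right to left:
  0+1 = 1
  0+1 = 1
  0+0 = 0
  0+0 = 0
  1+0 = 1
  0+0 = 0
  1+1 = 0 carry 1
  0+1+1 = 0 carry 1
  1+1+1 = 1 carry 1
  1+1+1 = 1 carry 1
  1+1+1 = 1 carry 1
  0+1+1 = 0 carry 1
  1+1+1 = 1 carry 1
  0+1+1 = 0 carry 1
  0+0+1 = 1
  0+0 = 0
  0+0 = 0
  0+0 = 0
  1+1 = 0 carry 1
  0+1+1 = 0 carry 1
  1+1+1 = 1 carry 1
  0+1+1 = 0 carry 1
  1+1+1 = 1 carry 1
  0+1+1 = 0 carry 1
  1+0+1 = 0 carry 1
  final carry 1

0b10010100000101011100010011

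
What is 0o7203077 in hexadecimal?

0x1D063F

Each octal digit is 3 bits: 7=111 2=010 0=000 3=011 0=000 7=111 7=111.
Group the bits into nibbles: 0001 1101 0000 0110 0011 1111 → 1D063F.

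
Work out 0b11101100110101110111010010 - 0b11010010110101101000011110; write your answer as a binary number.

Subtract column by column in base 2:
  0-0 → 0
  1-1 → 0
  0-1 → 1 (borrow)
  0-1-1 → 0 (borrow)
  1-1-1 → 1 (borrow)
  0-0-1 → 1 (borrow)
  1-0-1 → 0
  1-0 → 1
  1-0 → 1
  0-1 → 1 (borrow)
  1-0-1 → 0
  1-1 → 0
  1-1 → 0
  0-0 → 0
  1-1 → 0
  0-0 → 0
  1-1 → 0
  1-1 → 0
  0-0 → 0
  0-1 → 1 (borrow)
  1-0-1 → 0
  1-0 → 1
  0-1 → 1 (borrow)
  1-0-1 → 0
  1-1 → 0
  1-1 → 0

0b11010000000001110110100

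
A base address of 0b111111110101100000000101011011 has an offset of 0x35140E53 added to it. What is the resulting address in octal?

0o16472407656

0b111111110101100000000101011011 = 0o7765400533 in octal.
0x35140E53 = 0o6505007123 in octal.
Add column by column in base 8, right to left:
  3+3 = 6
  3+2 = 5
  5+1 = 6
  0+7 = 7
  0+0 = 0
  4+0 = 4
  5+5 = 2 carry 1
  6+0+1 = 7
  7+5 = 4 carry 1
  7+6+1 = 6 carry 1
  final carry 1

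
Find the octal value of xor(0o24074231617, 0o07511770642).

XOR each oct digit independently (no carries):
  2^0=2, 4^7=3, 0^5=5, 7^1=6, 4^1=5, 2^7=5, 3^7=4, 1^0=1, 6^6=0, 1^4=5, 7^2=5

0o23565541055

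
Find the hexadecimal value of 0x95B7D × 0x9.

0x543765

Multiply each base-16 digit by 9, carrying:
  D×9 = 117 → write 5 carry 7
  7×9+7 = 70 → write 6 carry 4
  B×9+4 = 103 → write 7 carry 6
  5×9+6 = 51 → write 3 carry 3
  9×9+3 = 84 → write 4 carry 5
  remaining carry: 5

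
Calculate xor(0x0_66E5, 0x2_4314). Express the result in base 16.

XOR each hex digit independently (no carries):
  0^2=2, 6^4=2, 6^3=5, E^1=F, 5^4=1

0x225F1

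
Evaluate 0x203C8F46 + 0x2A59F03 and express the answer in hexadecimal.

Add column by column in base 16, right to left:
  6+3 = 9
  4+0 = 4
  F+F = E carry 1
  8+9+1 = 2 carry 1
  C+5+1 = 2 carry 1
  3+A+1 = E
  0+2 = 2
  2+0 = 2

0x22E22E49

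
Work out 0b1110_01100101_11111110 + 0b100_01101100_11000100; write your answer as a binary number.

0b100101101001011000010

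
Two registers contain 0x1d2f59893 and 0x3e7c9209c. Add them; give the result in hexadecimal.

0x5babeb92f

Add column by column in base 16, right to left:
  3+c = f
  9+9 = 2 carry 1
  8+0+1 = 9
  9+2 = b
  5+9 = e
  f+c = b carry 1
  2+7+1 = a
  d+e = b carry 1
  1+3+1 = 5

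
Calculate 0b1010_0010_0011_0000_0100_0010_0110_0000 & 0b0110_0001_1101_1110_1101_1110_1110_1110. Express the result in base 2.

AND bit by bit (1 only where both bits are 1):
  10100010001100000100001001100000
& 01100001110111101101111011101110
= 00100000000100000100001001100000

0b00100000000100000100001001100000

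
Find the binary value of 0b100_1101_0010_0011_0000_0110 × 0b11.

Multiply each base-2 digit by 3, carrying:
  0×3 = 0 → write 0
  1×3 = 3 → write 1 carry 1
  1×3+1 = 4 → write 0 carry 2
  0×3+2 = 2 → write 0 carry 1
  0×3+1 = 1 → write 1
  0×3 = 0 → write 0
  0×3 = 0 → write 0
  0×3 = 0 → write 0
  1×3 = 3 → write 1 carry 1
  1×3+1 = 4 → write 0 carry 2
  0×3+2 = 2 → write 0 carry 1
  0×3+1 = 1 → write 1
  0×3 = 0 → write 0
  1×3 = 3 → write 1 carry 1
  0×3+1 = 1 → write 1
  0×3 = 0 → write 0
  1×3 = 3 → write 1 carry 1
  0×3+1 = 1 → write 1
  1×3 = 3 → write 1 carry 1
  1×3+1 = 4 → write 0 carry 2
  0×3+2 = 2 → write 0 carry 1
  0×3+1 = 1 → write 1
  1×3 = 3 → write 1 carry 1
  remaining carry: 1

0b111001110110100100010010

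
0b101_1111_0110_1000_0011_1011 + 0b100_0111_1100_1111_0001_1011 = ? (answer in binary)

0b101001110011011101010110

Add column by column in base 2, right to left:
  1+1 = 0 carry 1
  1+1+1 = 1 carry 1
  0+0+1 = 1
  1+1 = 0 carry 1
  1+1+1 = 1 carry 1
  1+0+1 = 0 carry 1
  0+0+1 = 1
  0+0 = 0
  0+1 = 1
  0+1 = 1
  0+1 = 1
  1+1 = 0 carry 1
  0+0+1 = 1
  1+0 = 1
  1+1 = 0 carry 1
  0+1+1 = 0 carry 1
  1+1+1 = 1 carry 1
  1+1+1 = 1 carry 1
  1+1+1 = 1 carry 1
  1+0+1 = 0 carry 1
  1+0+1 = 0 carry 1
  0+0+1 = 1
  1+1 = 0 carry 1
  final carry 1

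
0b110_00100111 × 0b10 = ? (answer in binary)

Multiply each base-2 digit by 2, carrying:
  1×2 = 2 → write 0 carry 1
  1×2+1 = 3 → write 1 carry 1
  1×2+1 = 3 → write 1 carry 1
  0×2+1 = 1 → write 1
  0×2 = 0 → write 0
  1×2 = 2 → write 0 carry 1
  0×2+1 = 1 → write 1
  0×2 = 0 → write 0
  0×2 = 0 → write 0
  1×2 = 2 → write 0 carry 1
  1×2+1 = 3 → write 1 carry 1
  remaining carry: 1

0b110001001110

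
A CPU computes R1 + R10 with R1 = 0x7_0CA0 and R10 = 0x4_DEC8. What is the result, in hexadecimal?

Add column by column in base 16, right to left:
  0+8 = 8
  A+C = 6 carry 1
  C+E+1 = B carry 1
  0+D+1 = E
  7+4 = B

0xBEB68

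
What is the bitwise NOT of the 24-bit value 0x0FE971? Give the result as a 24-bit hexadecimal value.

0xF0168E

Each hex digit d becomes F−d:
  0→F, F→0, E→1, 9→6, 7→8, 1→E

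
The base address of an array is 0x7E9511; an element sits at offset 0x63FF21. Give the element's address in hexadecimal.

Add column by column in base 16, right to left:
  1+1 = 2
  1+2 = 3
  5+F = 4 carry 1
  9+F+1 = 9 carry 1
  E+3+1 = 2 carry 1
  7+6+1 = E

0xE29432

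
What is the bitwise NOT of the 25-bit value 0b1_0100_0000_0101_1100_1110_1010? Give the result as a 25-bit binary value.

0b0101111111010001100010101

Invert each bit: 1010000000101110011101010 → 0101111111010001100010101.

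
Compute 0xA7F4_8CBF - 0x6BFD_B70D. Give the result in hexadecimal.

Subtract column by column in base 16:
  F-D → 2
  B-0 → B
  C-7 → 5
  8-B → D (borrow)
  4-D-1 → 6 (borrow)
  F-F-1 → F (borrow)
  7-B-1 → B (borrow)
  A-6-1 → 3

0x3BF6D5B2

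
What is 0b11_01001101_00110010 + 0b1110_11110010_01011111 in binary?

Add column by column in base 2, right to left:
  0+1 = 1
  1+1 = 0 carry 1
  0+1+1 = 0 carry 1
  0+1+1 = 0 carry 1
  1+1+1 = 1 carry 1
  1+0+1 = 0 carry 1
  0+1+1 = 0 carry 1
  0+0+1 = 1
  1+0 = 1
  0+1 = 1
  1+0 = 1
  1+0 = 1
  0+1 = 1
  0+1 = 1
  1+1 = 0 carry 1
  0+1+1 = 0 carry 1
  1+0+1 = 0 carry 1
  1+1+1 = 1 carry 1
  0+1+1 = 0 carry 1
  0+1+1 = 0 carry 1
  final carry 1

0b100100011111110010001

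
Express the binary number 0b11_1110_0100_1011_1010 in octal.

0o762272

Group the bits in threes: 111 110 010 010 111 010 → 762272.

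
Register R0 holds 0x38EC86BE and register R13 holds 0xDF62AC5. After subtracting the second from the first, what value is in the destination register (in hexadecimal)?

0x2AF65BF9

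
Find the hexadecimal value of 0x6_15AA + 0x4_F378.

0xB0922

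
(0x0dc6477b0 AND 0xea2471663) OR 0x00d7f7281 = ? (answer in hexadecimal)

0x8d7f76a1

0x0dc6477b0 AND 0xea2471663 = 0x080441620.
Then OR with 0x00d7f7281.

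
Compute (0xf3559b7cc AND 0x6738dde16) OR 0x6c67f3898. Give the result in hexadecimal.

0xf3559b7cc AND 0x6738dde16 = 0x631099604.
Then OR with 0x6c67f3898.

0x6f77fbe9c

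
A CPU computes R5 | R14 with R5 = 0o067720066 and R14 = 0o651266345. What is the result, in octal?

0o677766367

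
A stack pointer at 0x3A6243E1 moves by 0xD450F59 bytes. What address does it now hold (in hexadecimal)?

0x47A7533A

Add column by column in base 16, right to left:
  1+9 = A
  E+5 = 3 carry 1
  3+F+1 = 3 carry 1
  4+0+1 = 5
  2+5 = 7
  6+4 = A
  A+D = 7 carry 1
  3+0+1 = 4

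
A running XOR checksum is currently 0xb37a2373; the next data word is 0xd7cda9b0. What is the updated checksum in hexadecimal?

0x64b78ac3

XOR each hex digit independently (no carries):
  b^d=6, 3^7=4, 7^c=b, a^d=7, 2^a=8, 3^9=a, 7^b=c, 3^0=3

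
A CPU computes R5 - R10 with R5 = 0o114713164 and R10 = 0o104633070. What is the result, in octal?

Subtract column by column in base 8:
  4-0 → 4
  6-7 → 7 (borrow)
  1-0-1 → 0
  3-3 → 0
  1-3 → 6 (borrow)
  7-6-1 → 0
  4-4 → 0
  1-0 → 1
  1-1 → 0

0o10060074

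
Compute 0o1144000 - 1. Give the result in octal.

The trailing 3 digits are 0, so subtracting 1 borrows through: they become 7 and the next digit up decrements.

0o1143777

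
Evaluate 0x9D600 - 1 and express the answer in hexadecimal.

The trailing 2 digits are 0, so subtracting 1 borrows through: they become F and the next digit up decrements.

0x9D5FF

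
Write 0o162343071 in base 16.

Each octal digit is 3 bits: 1=001 6=110 2=010 3=011 4=100 3=011 0=000 7=111 1=001.
Group the bits into nibbles: 0001 1100 1001 1100 0110 0011 1001 → 1C9C639.

0x1C9C639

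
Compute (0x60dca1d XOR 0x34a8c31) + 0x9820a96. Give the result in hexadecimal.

First 0x60dca1d XOR 0x34a8c31 = 0x547462c.
Add column by column in base 16, right to left:
  c+6 = 2 carry 1
  2+9+1 = c
  6+a = 0 carry 1
  4+0+1 = 5
  7+2 = 9
  4+8 = c
  5+9 = e

0xec950c2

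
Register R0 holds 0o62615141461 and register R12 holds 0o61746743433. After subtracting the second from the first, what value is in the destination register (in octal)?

Subtract column by column in base 8:
  1-3 → 6 (borrow)
  6-3-1 → 2
  4-4 → 0
  1-3 → 6 (borrow)
  4-4-1 → 7 (borrow)
  1-7-1 → 1 (borrow)
  5-6-1 → 6 (borrow)
  1-4-1 → 4 (borrow)
  6-7-1 → 6 (borrow)
  2-1-1 → 0
  6-6 → 0

0o646176026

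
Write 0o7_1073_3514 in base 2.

0b111001000111011011101001100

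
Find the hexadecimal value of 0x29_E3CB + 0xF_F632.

Add column by column in base 16, right to left:
  B+2 = D
  C+3 = F
  3+6 = 9
  E+F = D carry 1
  9+F+1 = 9 carry 1
  2+0+1 = 3

0x39D9FD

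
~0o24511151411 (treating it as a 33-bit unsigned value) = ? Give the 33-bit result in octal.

Each oct digit d becomes 7−d:
  2→5, 4→3, 5→2, 1→6, 1→6, 1→6, 5→2, 1→6, 4→3, 1→6, 1→6

0o53266626366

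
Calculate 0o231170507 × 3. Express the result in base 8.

Multiply each base-8 digit by 3, carrying:
  7×3 = 21 → write 5 carry 2
  0×3+2 = 2 → write 2
  5×3 = 15 → write 7 carry 1
  0×3+1 = 1 → write 1
  7×3 = 21 → write 5 carry 2
  1×3+2 = 5 → write 5
  1×3 = 3 → write 3
  3×3 = 9 → write 1 carry 1
  2×3+1 = 7 → write 7

0o713551725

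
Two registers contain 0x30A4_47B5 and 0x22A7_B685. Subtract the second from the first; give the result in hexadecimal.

0xDFC9130

Subtract column by column in base 16:
  5-5 → 0
  B-8 → 3
  7-6 → 1
  4-B → 9 (borrow)
  4-7-1 → C (borrow)
  A-A-1 → F (borrow)
  0-2-1 → D (borrow)
  3-2-1 → 0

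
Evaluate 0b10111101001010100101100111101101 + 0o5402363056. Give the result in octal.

0b10111101001010100101100111101101 = 0o27512454755 in octal.
Add column by column in base 8, right to left:
  5+6 = 3 carry 1
  5+5+1 = 3 carry 1
  7+0+1 = 0 carry 1
  4+3+1 = 0 carry 1
  5+6+1 = 4 carry 1
  4+3+1 = 0 carry 1
  2+2+1 = 5
  1+0 = 1
  5+4 = 1 carry 1
  7+5+1 = 5 carry 1
  2+0+1 = 3

0o35115040033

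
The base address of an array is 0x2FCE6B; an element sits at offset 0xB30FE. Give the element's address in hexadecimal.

0x3AFF69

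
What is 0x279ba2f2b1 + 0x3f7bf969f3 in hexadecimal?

0x67179c5ca4

Add column by column in base 16, right to left:
  1+3 = 4
  b+f = a carry 1
  2+9+1 = c
  f+6 = 5 carry 1
  2+9+1 = c
  a+f = 9 carry 1
  b+b+1 = 7 carry 1
  9+7+1 = 1 carry 1
  7+f+1 = 7 carry 1
  2+3+1 = 6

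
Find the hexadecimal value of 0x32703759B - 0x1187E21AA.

0x20E8553F1

Subtract column by column in base 16:
  B-A → 1
  9-A → F (borrow)
  5-1-1 → 3
  7-2 → 5
  3-E → 5 (borrow)
  0-7-1 → 8 (borrow)
  7-8-1 → E (borrow)
  2-1-1 → 0
  3-1 → 2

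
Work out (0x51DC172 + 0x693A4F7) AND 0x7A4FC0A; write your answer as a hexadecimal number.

0x3A06408

Add column by column in base 16, right to left:
  2+7 = 9
  7+F = 6 carry 1
  1+4+1 = 6
  C+A = 6 carry 1
  D+3+1 = 1 carry 1
  1+9+1 = B
  5+6 = B
Sum = 0xBB16669; now AND with 0x7A4FC0A:
  B&7=3, B&A=A, 1&4=0, 6&F=6, 6&C=4, 6&0=0, 9&A=8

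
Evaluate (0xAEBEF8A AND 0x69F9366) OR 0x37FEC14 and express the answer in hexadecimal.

0xAEBEF8A AND 0x69F9366 = 0x28B8302.
Then OR with 0x37FEC14.

0x3FFEF16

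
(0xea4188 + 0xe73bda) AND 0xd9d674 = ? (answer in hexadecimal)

0xd15460

Add column by column in base 16, right to left:
  8+a = 2 carry 1
  8+d+1 = 6 carry 1
  1+b+1 = d
  4+3 = 7
  a+7 = 1 carry 1
  e+e+1 = d carry 1
  final carry 1
Sum = 0x1d17d62; now AND with 0xd9d674:
  1&0=0, d&d=d, 1&9=1, 7&d=5, d&6=4, 6&7=6, 2&4=0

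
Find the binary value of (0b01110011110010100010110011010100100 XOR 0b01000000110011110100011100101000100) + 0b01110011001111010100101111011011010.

0b10100110010000101011011111010111010

First 0b01110011110010100010110011010100100 XOR 0b01000000110011110100011100101000100 = 0b00110011000001010110101111111100000.
Add column by column in base 2, right to left:
  0+0 = 0
  0+1 = 1
  0+0 = 0
  0+1 = 1
  0+1 = 1
  1+0 = 1
  1+1 = 0 carry 1
  1+1+1 = 1 carry 1
  1+0+1 = 0 carry 1
  1+1+1 = 1 carry 1
  1+1+1 = 1 carry 1
  1+1+1 = 1 carry 1
  1+1+1 = 1 carry 1
  0+0+1 = 1
  1+1 = 0 carry 1
  0+0+1 = 1
  1+0 = 1
  1+1 = 0 carry 1
  0+0+1 = 1
  1+1 = 0 carry 1
  0+0+1 = 1
  1+1 = 0 carry 1
  0+1+1 = 0 carry 1
  0+1+1 = 0 carry 1
  0+1+1 = 0 carry 1
  0+0+1 = 1
  0+0 = 0
  1+1 = 0 carry 1
  1+1+1 = 1 carry 1
  0+0+1 = 1
  0+0 = 0
  1+1 = 0 carry 1
  1+1+1 = 1 carry 1
  0+1+1 = 0 carry 1
  final carry 1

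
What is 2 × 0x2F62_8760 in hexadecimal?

Multiply each base-16 digit by 2, carrying:
  0×2 = 0 → write 0
  6×2 = 12 → write C
  7×2 = 14 → write E
  8×2 = 16 → write 0 carry 1
  2×2+1 = 5 → write 5
  6×2 = 12 → write C
  F×2 = 30 → write E carry 1
  2×2+1 = 5 → write 5

0x5EC50EC0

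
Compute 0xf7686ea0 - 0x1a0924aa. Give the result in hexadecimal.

0xdd5f49f6

Subtract column by column in base 16:
  0-a → 6 (borrow)
  a-a-1 → f (borrow)
  e-4-1 → 9
  6-2 → 4
  8-9 → f (borrow)
  6-0-1 → 5
  7-a → d (borrow)
  f-1-1 → d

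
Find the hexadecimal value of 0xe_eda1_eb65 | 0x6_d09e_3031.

0xefdbffb75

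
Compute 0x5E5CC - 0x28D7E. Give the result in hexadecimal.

0x3584E

Subtract column by column in base 16:
  C-E → E (borrow)
  C-7-1 → 4
  5-D → 8 (borrow)
  E-8-1 → 5
  5-2 → 3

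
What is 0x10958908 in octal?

0o2045304410

Expand each hex digit to 4 bits: 1=0001 0=0000 9=1001 5=0101 8=1000 9=1001 0=0000 8=1000.
Group the bits in threes: 010 000 100 101 011 000 100 100 001 000 → 2045304410.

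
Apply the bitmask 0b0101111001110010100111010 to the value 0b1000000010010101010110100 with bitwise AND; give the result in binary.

AND bit by bit (1 only where both bits are 1):
  1000000010010101010110100
& 0101111001110010100111010
= 0000000000010000000110000

0b0000000000010000000110000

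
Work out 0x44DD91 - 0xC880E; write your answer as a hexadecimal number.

0x385583

Subtract column by column in base 16:
  1-E → 3 (borrow)
  9-0-1 → 8
  D-8 → 5
  D-8 → 5
  4-C → 8 (borrow)
  4-0-1 → 3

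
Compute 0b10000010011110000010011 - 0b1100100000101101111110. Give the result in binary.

Subtract column by column in base 2:
  1-0 → 1
  1-1 → 0
  0-1 → 1 (borrow)
  0-1-1 → 0 (borrow)
  1-1-1 → 1 (borrow)
  0-1-1 → 0 (borrow)
  0-1-1 → 0 (borrow)
  0-0-1 → 1 (borrow)
  0-1-1 → 0 (borrow)
  0-1-1 → 0 (borrow)
  1-0-1 → 0
  1-1 → 0
  1-0 → 1
  1-0 → 1
  0-0 → 0
  0-0 → 0
  1-0 → 1
  0-1 → 1 (borrow)
  0-0-1 → 1 (borrow)
  0-0-1 → 1 (borrow)
  0-1-1 → 0 (borrow)
  0-1-1 → 0 (borrow)
  1-0-1 → 0

0b11110011000010010101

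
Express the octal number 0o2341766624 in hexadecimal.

0x1387ed94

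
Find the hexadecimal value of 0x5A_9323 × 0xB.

0x3E45281

Multiply each base-16 digit by 11, carrying:
  3×11 = 33 → write 1 carry 2
  2×11+2 = 24 → write 8 carry 1
  3×11+1 = 34 → write 2 carry 2
  9×11+2 = 101 → write 5 carry 6
  A×11+6 = 116 → write 4 carry 7
  5×11+7 = 62 → write E carry 3
  remaining carry: 3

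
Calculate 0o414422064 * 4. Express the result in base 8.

Multiply each base-8 digit by 4, carrying:
  4×4 = 16 → write 0 carry 2
  6×4+2 = 26 → write 2 carry 3
  0×4+3 = 3 → write 3
  2×4 = 8 → write 0 carry 1
  2×4+1 = 9 → write 1 carry 1
  4×4+1 = 17 → write 1 carry 2
  4×4+2 = 18 → write 2 carry 2
  1×4+2 = 6 → write 6
  4×4 = 16 → write 0 carry 2
  remaining carry: 2

0o2062110320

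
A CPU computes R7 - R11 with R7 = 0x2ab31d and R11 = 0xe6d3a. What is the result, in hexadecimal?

Subtract column by column in base 16:
  d-a → 3
  1-3 → e (borrow)
  3-d-1 → 5 (borrow)
  b-6-1 → 4
  a-e → c (borrow)
  2-0-1 → 1

0x1c45e3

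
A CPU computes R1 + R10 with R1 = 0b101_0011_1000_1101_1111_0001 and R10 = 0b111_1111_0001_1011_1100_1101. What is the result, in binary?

Add column by column in base 2, right to left:
  1+1 = 0 carry 1
  0+0+1 = 1
  0+1 = 1
  0+1 = 1
  1+0 = 1
  1+0 = 1
  1+1 = 0 carry 1
  1+1+1 = 1 carry 1
  1+1+1 = 1 carry 1
  0+1+1 = 0 carry 1
  1+0+1 = 0 carry 1
  1+1+1 = 1 carry 1
  0+1+1 = 0 carry 1
  0+0+1 = 1
  0+0 = 0
  1+0 = 1
  1+1 = 0 carry 1
  1+1+1 = 1 carry 1
  0+1+1 = 0 carry 1
  0+1+1 = 0 carry 1
  1+1+1 = 1 carry 1
  0+1+1 = 0 carry 1
  1+1+1 = 1 carry 1
  final carry 1

0b110100101010100110111110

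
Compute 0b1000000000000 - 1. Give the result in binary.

0b111111111111

The trailing 12 digits are 0, so subtracting 1 borrows through: they become 1 and the next digit up decrements.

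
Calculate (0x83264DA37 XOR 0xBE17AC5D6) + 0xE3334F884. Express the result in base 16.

0x1206531865

First 0x83264DA37 XOR 0xBE17AC5D6 = 0x3D31E1FE1.
Add column by column in base 16, right to left:
  1+4 = 5
  E+8 = 6 carry 1
  F+8+1 = 8 carry 1
  1+F+1 = 1 carry 1
  E+4+1 = 3 carry 1
  1+3+1 = 5
  3+3 = 6
  D+3 = 0 carry 1
  3+E+1 = 2 carry 1
  final carry 1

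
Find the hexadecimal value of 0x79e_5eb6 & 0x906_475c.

0x1064614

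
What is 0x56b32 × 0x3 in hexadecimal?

0x104196

Multiply each base-16 digit by 3, carrying:
  2×3 = 6 → write 6
  3×3 = 9 → write 9
  b×3 = 33 → write 1 carry 2
  6×3+2 = 20 → write 4 carry 1
  5×3+1 = 16 → write 0 carry 1
  remaining carry: 1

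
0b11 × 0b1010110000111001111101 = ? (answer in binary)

0b100000010010101101110111

Multiply each base-2 digit by 3, carrying:
  1×3 = 3 → write 1 carry 1
  0×3+1 = 1 → write 1
  1×3 = 3 → write 1 carry 1
  1×3+1 = 4 → write 0 carry 2
  1×3+2 = 5 → write 1 carry 2
  1×3+2 = 5 → write 1 carry 2
  1×3+2 = 5 → write 1 carry 2
  0×3+2 = 2 → write 0 carry 1
  0×3+1 = 1 → write 1
  1×3 = 3 → write 1 carry 1
  1×3+1 = 4 → write 0 carry 2
  1×3+2 = 5 → write 1 carry 2
  0×3+2 = 2 → write 0 carry 1
  0×3+1 = 1 → write 1
  0×3 = 0 → write 0
  0×3 = 0 → write 0
  1×3 = 3 → write 1 carry 1
  1×3+1 = 4 → write 0 carry 2
  0×3+2 = 2 → write 0 carry 1
  1×3+1 = 4 → write 0 carry 2
  0×3+2 = 2 → write 0 carry 1
  1×3+1 = 4 → write 0 carry 2
  remaining carry: 10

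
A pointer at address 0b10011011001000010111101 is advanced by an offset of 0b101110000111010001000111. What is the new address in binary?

Add column by column in base 2, right to left:
  1+1 = 0 carry 1
  0+1+1 = 0 carry 1
  1+1+1 = 1 carry 1
  1+0+1 = 0 carry 1
  1+0+1 = 0 carry 1
  1+0+1 = 0 carry 1
  0+1+1 = 0 carry 1
  1+0+1 = 0 carry 1
  0+0+1 = 1
  0+0 = 0
  0+1 = 1
  0+0 = 0
  1+1 = 0 carry 1
  0+1+1 = 0 carry 1
  0+1+1 = 0 carry 1
  1+0+1 = 0 carry 1
  1+0+1 = 0 carry 1
  0+0+1 = 1
  1+0 = 1
  1+1 = 0 carry 1
  0+1+1 = 0 carry 1
  0+1+1 = 0 carry 1
  1+0+1 = 0 carry 1
  0+1+1 = 0 carry 1
  final carry 1

0b1000001100000010100000100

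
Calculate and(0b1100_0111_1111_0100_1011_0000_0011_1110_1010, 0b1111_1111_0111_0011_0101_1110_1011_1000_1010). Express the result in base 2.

0b110001110111000000010000001110001010

AND bit by bit (1 only where both bits are 1):
  110001111111010010110000001111101010
& 111111110111001101011110101110001010
= 110001110111000000010000001110001010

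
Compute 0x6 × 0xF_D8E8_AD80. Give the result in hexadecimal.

0x5F15741100

Multiply each base-16 digit by 6, carrying:
  0×6 = 0 → write 0
  8×6 = 48 → write 0 carry 3
  D×6+3 = 81 → write 1 carry 5
  A×6+5 = 65 → write 1 carry 4
  8×6+4 = 52 → write 4 carry 3
  E×6+3 = 87 → write 7 carry 5
  8×6+5 = 53 → write 5 carry 3
  D×6+3 = 81 → write 1 carry 5
  F×6+5 = 95 → write F carry 5
  remaining carry: 5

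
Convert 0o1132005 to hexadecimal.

0x4b405

Each octal digit is 3 bits: 1=001 1=001 3=011 2=010 0=000 0=000 5=101.
Group the bits into nibbles: 0100 1011 0100 0000 0101 → 4b405.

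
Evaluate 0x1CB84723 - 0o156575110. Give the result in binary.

0b11010111111010100110011011011

0x1CB84723 = 0b11100101110000100011100100011 in binary.
0o156575110 = 0b1101110101111101001001000 in binary.
Subtract column by column in base 2:
  1-0 → 1
  1-0 → 1
  0-0 → 0
  0-1 → 1 (borrow)
  0-0-1 → 1 (borrow)
  1-0-1 → 0
  0-1 → 1 (borrow)
  0-0-1 → 1 (borrow)
  1-0-1 → 0
  1-1 → 0
  1-0 → 1
  0-1 → 1 (borrow)
  0-1-1 → 0 (borrow)
  0-1-1 → 0 (borrow)
  1-1-1 → 1 (borrow)
  0-1-1 → 0 (borrow)
  0-0-1 → 1 (borrow)
  0-1-1 → 0 (borrow)
  0-0-1 → 1 (borrow)
  1-1-1 → 1 (borrow)
  1-1-1 → 1 (borrow)
  1-1-1 → 1 (borrow)
  0-0-1 → 1 (borrow)
  1-1-1 → 1 (borrow)
  0-1-1 → 0 (borrow)
  0-0-1 → 1 (borrow)
  1-0-1 → 0
  1-0 → 1
  1-0 → 1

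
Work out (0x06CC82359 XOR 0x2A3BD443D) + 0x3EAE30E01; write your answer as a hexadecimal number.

First 0x06CC82359 XOR 0x2A3BD443D = 0x2CF756764.
Add column by column in base 16, right to left:
  4+1 = 5
  6+0 = 6
  7+E = 5 carry 1
  6+0+1 = 7
  5+3 = 8
  7+E = 5 carry 1
  F+A+1 = A carry 1
  C+E+1 = B carry 1
  2+3+1 = 6

0x6BA587565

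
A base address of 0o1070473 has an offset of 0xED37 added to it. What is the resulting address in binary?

0o1070473 = 0b1000111000100111011 in binary.
0xED37 = 0b1110110100110111 in binary.
Add column by column in base 2, right to left:
  1+1 = 0 carry 1
  1+1+1 = 1 carry 1
  0+1+1 = 0 carry 1
  1+0+1 = 0 carry 1
  1+1+1 = 1 carry 1
  1+1+1 = 1 carry 1
  0+0+1 = 1
  0+0 = 0
  1+1 = 0 carry 1
  0+0+1 = 1
  0+1 = 1
  0+1 = 1
  1+0 = 1
  1+1 = 0 carry 1
  1+1+1 = 1 carry 1
  0+1+1 = 0 carry 1
  0+0+1 = 1
  0+0 = 0
  1+0 = 1

0b1010101111001110010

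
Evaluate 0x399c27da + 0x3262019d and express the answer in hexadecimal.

0x6bfe2977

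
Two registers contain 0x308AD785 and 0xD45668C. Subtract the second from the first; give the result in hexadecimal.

0x234570F9

Subtract column by column in base 16:
  5-C → 9 (borrow)
  8-8-1 → F (borrow)
  7-6-1 → 0
  D-6 → 7
  A-5 → 5
  8-4 → 4
  0-D → 3 (borrow)
  3-0-1 → 2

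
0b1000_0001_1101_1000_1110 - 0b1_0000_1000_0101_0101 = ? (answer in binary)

Subtract column by column in base 2:
  0-1 → 1 (borrow)
  1-0-1 → 0
  1-1 → 0
  1-0 → 1
  0-1 → 1 (borrow)
  0-0-1 → 1 (borrow)
  0-1-1 → 0 (borrow)
  1-0-1 → 0
  1-0 → 1
  0-0 → 0
  1-0 → 1
  1-1 → 0
  1-0 → 1
  0-0 → 0
  0-0 → 0
  0-0 → 0
  0-1 → 1 (borrow)
  0-0-1 → 1 (borrow)
  0-0-1 → 1 (borrow)
  1-0-1 → 0

0b1110001010100111001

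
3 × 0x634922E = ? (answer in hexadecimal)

Multiply each base-16 digit by 3, carrying:
  E×3 = 42 → write A carry 2
  2×3+2 = 8 → write 8
  2×3 = 6 → write 6
  9×3 = 27 → write B carry 1
  4×3+1 = 13 → write D
  3×3 = 9 → write 9
  6×3 = 18 → write 2 carry 1
  remaining carry: 1

0x129DB68A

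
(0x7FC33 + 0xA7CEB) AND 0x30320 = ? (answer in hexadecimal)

0x20100

Add column by column in base 16, right to left:
  3+B = E
  3+E = 1 carry 1
  C+C+1 = 9 carry 1
  F+7+1 = 7 carry 1
  7+A+1 = 2 carry 1
  final carry 1
Sum = 0x12791E; now AND with 0x30320:
  1&0=0, 2&3=2, 7&0=0, 9&3=1, 1&2=0, E&0=0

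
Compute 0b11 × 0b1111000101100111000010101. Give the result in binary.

Multiply each base-2 digit by 3, carrying:
  1×3 = 3 → write 1 carry 1
  0×3+1 = 1 → write 1
  1×3 = 3 → write 1 carry 1
  0×3+1 = 1 → write 1
  1×3 = 3 → write 1 carry 1
  0×3+1 = 1 → write 1
  0×3 = 0 → write 0
  0×3 = 0 → write 0
  0×3 = 0 → write 0
  1×3 = 3 → write 1 carry 1
  1×3+1 = 4 → write 0 carry 2
  1×3+2 = 5 → write 1 carry 2
  0×3+2 = 2 → write 0 carry 1
  0×3+1 = 1 → write 1
  1×3 = 3 → write 1 carry 1
  1×3+1 = 4 → write 0 carry 2
  0×3+2 = 2 → write 0 carry 1
  1×3+1 = 4 → write 0 carry 2
  0×3+2 = 2 → write 0 carry 1
  0×3+1 = 1 → write 1
  0×3 = 0 → write 0
  1×3 = 3 → write 1 carry 1
  1×3+1 = 4 → write 0 carry 2
  1×3+2 = 5 → write 1 carry 2
  1×3+2 = 5 → write 1 carry 2
  remaining carry: 10

0b101101010000110101000111111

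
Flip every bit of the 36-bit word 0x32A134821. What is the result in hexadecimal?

Each hex digit d becomes F−d:
  3→C, 2→D, A→5, 1→E, 3→C, 4→B, 8→7, 2→D, 1→E

0xCD5ECB7DE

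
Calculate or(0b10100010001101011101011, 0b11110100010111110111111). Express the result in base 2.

OR bit by bit (1 where either bit is 1):
  10100010001101011101011
| 11110100010111110111111
= 11110110011111111111111

0b11110110011111111111111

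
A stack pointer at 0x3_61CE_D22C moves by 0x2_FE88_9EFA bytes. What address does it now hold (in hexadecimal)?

Add column by column in base 16, right to left:
  C+A = 6 carry 1
  2+F+1 = 2 carry 1
  2+E+1 = 1 carry 1
  D+9+1 = 7 carry 1
  E+8+1 = 7 carry 1
  C+8+1 = 5 carry 1
  1+E+1 = 0 carry 1
  6+F+1 = 6 carry 1
  3+2+1 = 6

0x660577126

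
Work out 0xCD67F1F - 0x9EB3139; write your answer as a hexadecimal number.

Subtract column by column in base 16:
  F-9 → 6
  1-3 → E (borrow)
  F-1-1 → D
  7-3 → 4
  6-B → B (borrow)
  D-E-1 → E (borrow)
  C-9-1 → 2

0x2EB4DE6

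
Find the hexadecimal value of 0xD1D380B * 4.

Multiply each base-16 digit by 4, carrying:
  B×4 = 44 → write C carry 2
  0×4+2 = 2 → write 2
  8×4 = 32 → write 0 carry 2
  3×4+2 = 14 → write E
  D×4 = 52 → write 4 carry 3
  1×4+3 = 7 → write 7
  D×4 = 52 → write 4 carry 3
  remaining carry: 3

0x3474E02C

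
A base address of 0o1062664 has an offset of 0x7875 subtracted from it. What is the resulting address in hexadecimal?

0x3ed3f

0o1062664 = 0x465b4 in hexadecimal.
Subtract column by column in base 16:
  4-5 → f (borrow)
  b-7-1 → 3
  5-8 → d (borrow)
  6-7-1 → e (borrow)
  4-0-1 → 3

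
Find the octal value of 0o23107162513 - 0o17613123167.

Subtract column by column in base 8:
  3-7 → 4 (borrow)
  1-6-1 → 2 (borrow)
  5-1-1 → 3
  2-3 → 7 (borrow)
  6-2-1 → 3
  1-1 → 0
  7-3 → 4
  0-1 → 7 (borrow)
  1-6-1 → 2 (borrow)
  3-7-1 → 3 (borrow)
  2-1-1 → 0

0o3274037324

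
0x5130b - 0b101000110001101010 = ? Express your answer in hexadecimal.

0b101000110001101010 = 0x28c6a in hexadecimal.
Subtract column by column in base 16:
  b-a → 1
  0-6 → a (borrow)
  3-c-1 → 6 (borrow)
  1-8-1 → 8 (borrow)
  5-2-1 → 2

0x286a1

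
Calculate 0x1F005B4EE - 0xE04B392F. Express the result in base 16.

Subtract column by column in base 16:
  E-F → F (borrow)
  E-2-1 → B
  4-9 → B (borrow)
  B-3-1 → 7
  5-B → A (borrow)
  0-4-1 → B (borrow)
  0-0-1 → F (borrow)
  F-E-1 → 0
  1-0 → 1

0x10FBA7BBF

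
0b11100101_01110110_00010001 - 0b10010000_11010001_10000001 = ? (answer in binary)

0b10101001010010010010000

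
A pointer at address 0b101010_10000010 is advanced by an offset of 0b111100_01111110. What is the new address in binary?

0b110011100000000

Add column by column in base 2, right to left:
  0+0 = 0
  1+1 = 0 carry 1
  0+1+1 = 0 carry 1
  0+1+1 = 0 carry 1
  0+1+1 = 0 carry 1
  0+1+1 = 0 carry 1
  0+1+1 = 0 carry 1
  1+0+1 = 0 carry 1
  0+0+1 = 1
  1+0 = 1
  0+1 = 1
  1+1 = 0 carry 1
  0+1+1 = 0 carry 1
  1+1+1 = 1 carry 1
  final carry 1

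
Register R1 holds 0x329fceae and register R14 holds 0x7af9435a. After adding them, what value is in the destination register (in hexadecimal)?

0xad991208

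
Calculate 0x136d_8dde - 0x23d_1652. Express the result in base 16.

Subtract column by column in base 16:
  e-2 → c
  d-5 → 8
  d-6 → 7
  8-1 → 7
  d-d → 0
  6-3 → 3
  3-2 → 1
  1-0 → 1

0x1130778c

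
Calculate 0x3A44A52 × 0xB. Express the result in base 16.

0x280F3186

Multiply each base-16 digit by 11, carrying:
  2×11 = 22 → write 6 carry 1
  5×11+1 = 56 → write 8 carry 3
  A×11+3 = 113 → write 1 carry 7
  4×11+7 = 51 → write 3 carry 3
  4×11+3 = 47 → write F carry 2
  A×11+2 = 112 → write 0 carry 7
  3×11+7 = 40 → write 8 carry 2
  remaining carry: 2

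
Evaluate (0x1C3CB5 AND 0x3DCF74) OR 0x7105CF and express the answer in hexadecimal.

0x7D0DFF

0x1C3CB5 AND 0x3DCF74 = 0x1C0C34.
Then OR with 0x7105CF.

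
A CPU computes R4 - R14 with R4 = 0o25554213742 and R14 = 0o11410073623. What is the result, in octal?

Subtract column by column in base 8:
  2-3 → 7 (borrow)
  4-2-1 → 1
  7-6 → 1
  3-3 → 0
  1-7 → 2 (borrow)
  2-0-1 → 1
  4-0 → 4
  5-1 → 4
  5-4 → 1
  5-1 → 4
  2-1 → 1

0o14144120117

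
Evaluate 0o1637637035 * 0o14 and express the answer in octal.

0o25575564534

Multiply each base-8 digit by 12, carrying:
  5×12 = 60 → write 4 carry 7
  3×12+7 = 43 → write 3 carry 5
  0×12+5 = 5 → write 5
  7×12 = 84 → write 4 carry 10
  3×12+10 = 46 → write 6 carry 5
  6×12+5 = 77 → write 5 carry 9
  7×12+9 = 93 → write 5 carry 11
  3×12+11 = 47 → write 7 carry 5
  6×12+5 = 77 → write 5 carry 9
  1×12+9 = 21 → write 5 carry 2
  remaining carry: 2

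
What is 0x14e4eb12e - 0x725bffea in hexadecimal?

Subtract column by column in base 16:
  e-a → 4
  2-e → 4 (borrow)
  1-f-1 → 1 (borrow)
  b-f-1 → b (borrow)
  e-b-1 → 2
  4-5 → f (borrow)
  e-2-1 → b
  4-7 → d (borrow)
  1-0-1 → 0

0xdbf2b144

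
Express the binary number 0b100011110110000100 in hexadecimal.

0x23D84

Group the bits into nibbles: 0010 0011 1101 1000 0100 → 23D84.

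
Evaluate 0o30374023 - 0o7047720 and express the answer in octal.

Subtract column by column in base 8:
  3-0 → 3
  2-2 → 0
  0-7 → 1 (borrow)
  4-7-1 → 4 (borrow)
  7-4-1 → 2
  3-0 → 3
  0-7 → 1 (borrow)
  3-0-1 → 2

0o21324103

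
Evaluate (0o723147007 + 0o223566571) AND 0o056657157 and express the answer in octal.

Add column by column in base 8, right to left:
  7+1 = 0 carry 1
  0+7+1 = 0 carry 1
  0+5+1 = 6
  7+6 = 5 carry 1
  4+6+1 = 3 carry 1
  1+5+1 = 7
  3+3 = 6
  2+2 = 4
  7+2 = 1 carry 1
  final carry 1
Sum = 0o1146735600; now AND with 0o056657157:
  1&0=0, 1&0=0, 4&5=4, 6&6=6, 7&6=6, 3&5=1, 5&7=5, 6&1=0, 0&5=0, 0&7=0

0o46615000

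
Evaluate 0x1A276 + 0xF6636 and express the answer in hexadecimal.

0x1108AC

Add column by column in base 16, right to left:
  6+6 = C
  7+3 = A
  2+6 = 8
  A+6 = 0 carry 1
  1+F+1 = 1 carry 1
  final carry 1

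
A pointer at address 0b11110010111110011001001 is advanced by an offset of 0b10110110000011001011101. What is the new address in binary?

Add column by column in base 2, right to left:
  1+1 = 0 carry 1
  0+0+1 = 1
  0+1 = 1
  1+1 = 0 carry 1
  0+1+1 = 0 carry 1
  0+0+1 = 1
  1+1 = 0 carry 1
  1+0+1 = 0 carry 1
  0+0+1 = 1
  0+1 = 1
  1+1 = 0 carry 1
  1+0+1 = 0 carry 1
  1+0+1 = 0 carry 1
  1+0+1 = 0 carry 1
  1+0+1 = 0 carry 1
  0+0+1 = 1
  1+1 = 0 carry 1
  0+1+1 = 0 carry 1
  0+0+1 = 1
  1+1 = 0 carry 1
  1+1+1 = 1 carry 1
  1+0+1 = 0 carry 1
  1+1+1 = 1 carry 1
  final carry 1

0b110101001000001100100110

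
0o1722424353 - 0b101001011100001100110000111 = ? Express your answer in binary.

0o1722424353 = 0b1111010010100010100011101011 in binary.
Subtract column by column in base 2:
  1-1 → 0
  1-1 → 0
  0-1 → 1 (borrow)
  1-0-1 → 0
  0-0 → 0
  1-0 → 1
  1-0 → 1
  1-1 → 0
  0-1 → 1 (borrow)
  0-0-1 → 1 (borrow)
  0-0-1 → 1 (borrow)
  1-1-1 → 1 (borrow)
  0-1-1 → 0 (borrow)
  1-0-1 → 0
  0-0 → 0
  0-0 → 0
  0-0 → 0
  1-1 → 0
  0-1 → 1 (borrow)
  1-1-1 → 1 (borrow)
  0-0-1 → 1 (borrow)
  0-1-1 → 0 (borrow)
  1-0-1 → 0
  0-0 → 0
  1-1 → 0
  1-0 → 1
  1-1 → 0
  1-0 → 1

0b1010000111000000111101100100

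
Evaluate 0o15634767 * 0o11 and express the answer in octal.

Multiply each base-8 digit by 9, carrying:
  7×9 = 63 → write 7 carry 7
  6×9+7 = 61 → write 5 carry 7
  7×9+7 = 70 → write 6 carry 8
  4×9+8 = 44 → write 4 carry 5
  3×9+5 = 32 → write 0 carry 4
  6×9+4 = 58 → write 2 carry 7
  5×9+7 = 52 → write 4 carry 6
  1×9+6 = 15 → write 7 carry 1
  remaining carry: 1

0o174204657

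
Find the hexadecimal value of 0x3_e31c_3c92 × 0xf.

0x3a4ea78c8e

Multiply each base-16 digit by 15, carrying:
  2×15 = 30 → write e carry 1
  9×15+1 = 136 → write 8 carry 8
  c×15+8 = 188 → write c carry 11
  3×15+11 = 56 → write 8 carry 3
  c×15+3 = 183 → write 7 carry 11
  1×15+11 = 26 → write a carry 1
  3×15+1 = 46 → write e carry 2
  e×15+2 = 212 → write 4 carry 13
  3×15+13 = 58 → write a carry 3
  remaining carry: 3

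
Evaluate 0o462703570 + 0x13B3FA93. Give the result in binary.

0o462703570 = 0b100110010111000011101111000 in binary.
0x13B3FA93 = 0b10011101100111111101010010011 in binary.
Add column by column in base 2, right to left:
  0+1 = 1
  0+1 = 1
  0+0 = 0
  1+0 = 1
  1+1 = 0 carry 1
  1+0+1 = 0 carry 1
  1+0+1 = 0 carry 1
  0+1+1 = 0 carry 1
  1+0+1 = 0 carry 1
  1+1+1 = 1 carry 1
  1+0+1 = 0 carry 1
  0+1+1 = 0 carry 1
  0+1+1 = 0 carry 1
  0+1+1 = 0 carry 1
  0+1+1 = 0 carry 1
  1+1+1 = 1 carry 1
  1+1+1 = 1 carry 1
  1+1+1 = 1 carry 1
  0+0+1 = 1
  1+0 = 1
  0+1 = 1
  0+1 = 1
  1+0 = 1
  1+1 = 0 carry 1
  0+1+1 = 0 carry 1
  0+1+1 = 0 carry 1
  1+0+1 = 0 carry 1
  0+0+1 = 1
  0+1 = 1

0b11000011111111000001000001011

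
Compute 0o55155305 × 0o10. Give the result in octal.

0o551553050

Multiply each base-8 digit by 8, carrying:
  5×8 = 40 → write 0 carry 5
  0×8+5 = 5 → write 5
  3×8 = 24 → write 0 carry 3
  5×8+3 = 43 → write 3 carry 5
  5×8+5 = 45 → write 5 carry 5
  1×8+5 = 13 → write 5 carry 1
  5×8+1 = 41 → write 1 carry 5
  5×8+5 = 45 → write 5 carry 5
  remaining carry: 5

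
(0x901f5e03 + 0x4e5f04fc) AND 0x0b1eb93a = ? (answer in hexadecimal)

Add column by column in base 16, right to left:
  3+c = f
  0+f = f
  e+4 = 2 carry 1
  5+0+1 = 6
  f+f = e carry 1
  1+5+1 = 7
  0+e = e
  9+4 = d
Sum = 0xde7e62ff; now AND with 0x0b1eb93a:
  d&0=0, e&b=a, 7&1=1, e&e=e, 6&b=2, 2&9=0, f&3=3, f&a=a

0xa1e203a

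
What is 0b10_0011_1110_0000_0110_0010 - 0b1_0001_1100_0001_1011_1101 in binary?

0b100100001111010100101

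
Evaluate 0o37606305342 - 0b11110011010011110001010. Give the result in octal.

0o37547761530

0b11110011010011110001010 = 0o36323612 in octal.
Subtract column by column in base 8:
  2-2 → 0
  4-1 → 3
  3-6 → 5 (borrow)
  5-3-1 → 1
  0-2 → 6 (borrow)
  3-3-1 → 7 (borrow)
  6-6-1 → 7 (borrow)
  0-3-1 → 4 (borrow)
  6-0-1 → 5
  7-0 → 7
  3-0 → 3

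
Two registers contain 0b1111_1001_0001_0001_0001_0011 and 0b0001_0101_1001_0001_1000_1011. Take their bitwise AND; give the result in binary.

0b000100010001000100000011

AND bit by bit (1 only where both bits are 1):
  111110010001000100010011
& 000101011001000110001011
= 000100010001000100000011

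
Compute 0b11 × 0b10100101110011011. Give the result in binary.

Multiply each base-2 digit by 3, carrying:
  1×3 = 3 → write 1 carry 1
  1×3+1 = 4 → write 0 carry 2
  0×3+2 = 2 → write 0 carry 1
  1×3+1 = 4 → write 0 carry 2
  1×3+2 = 5 → write 1 carry 2
  0×3+2 = 2 → write 0 carry 1
  0×3+1 = 1 → write 1
  1×3 = 3 → write 1 carry 1
  1×3+1 = 4 → write 0 carry 2
  1×3+2 = 5 → write 1 carry 2
  0×3+2 = 2 → write 0 carry 1
  1×3+1 = 4 → write 0 carry 2
  0×3+2 = 2 → write 0 carry 1
  0×3+1 = 1 → write 1
  1×3 = 3 → write 1 carry 1
  0×3+1 = 1 → write 1
  1×3 = 3 → write 1 carry 1
  remaining carry: 1

0b111110001011010001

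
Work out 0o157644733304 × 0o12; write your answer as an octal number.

Multiply each base-8 digit by 10, carrying:
  4×10 = 40 → write 0 carry 5
  0×10+5 = 5 → write 5
  3×10 = 30 → write 6 carry 3
  3×10+3 = 33 → write 1 carry 4
  3×10+4 = 34 → write 2 carry 4
  7×10+4 = 74 → write 2 carry 9
  4×10+9 = 49 → write 1 carry 6
  4×10+6 = 46 → write 6 carry 5
  6×10+5 = 65 → write 1 carry 8
  7×10+8 = 78 → write 6 carry 9
  5×10+9 = 59 → write 3 carry 7
  1×10+7 = 17 → write 1 carry 2
  remaining carry: 2

0o2136161221650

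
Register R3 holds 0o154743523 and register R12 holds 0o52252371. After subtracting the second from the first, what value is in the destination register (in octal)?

0o102471132

Subtract column by column in base 8:
  3-1 → 2
  2-7 → 3 (borrow)
  5-3-1 → 1
  3-2 → 1
  4-5 → 7 (borrow)
  7-2-1 → 4
  4-2 → 2
  5-5 → 0
  1-0 → 1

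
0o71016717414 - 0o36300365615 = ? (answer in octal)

0o32516331577

Subtract column by column in base 8:
  4-5 → 7 (borrow)
  1-1-1 → 7 (borrow)
  4-6-1 → 5 (borrow)
  7-5-1 → 1
  1-6 → 3 (borrow)
  7-3-1 → 3
  6-0 → 6
  1-0 → 1
  0-3 → 5 (borrow)
  1-6-1 → 2 (borrow)
  7-3-1 → 3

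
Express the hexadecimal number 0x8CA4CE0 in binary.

0b1000110010100100110011100000

Expand each hex digit to 4 bits: 8=1000 C=1100 A=1010 4=0100 C=1100 E=1110 0=0000.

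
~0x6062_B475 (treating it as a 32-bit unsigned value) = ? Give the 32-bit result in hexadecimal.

0x9F9D4B8A

Each hex digit d becomes F−d:
  6→9, 0→F, 6→9, 2→D, B→4, 4→B, 7→8, 5→A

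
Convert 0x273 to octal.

Expand each hex digit to 4 bits: 2=0010 7=0111 3=0011.
Group the bits in threes: 001 001 110 011 → 1163.

0o1163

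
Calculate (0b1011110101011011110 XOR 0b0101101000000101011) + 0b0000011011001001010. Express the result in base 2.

First 0b1011110101011011110 XOR 0b0101101000000101011 = 0b1110011101011110101.
Add column by column in base 2, right to left:
  1+0 = 1
  0+1 = 1
  1+0 = 1
  0+1 = 1
  1+0 = 1
  1+0 = 1
  1+1 = 0 carry 1
  1+0+1 = 0 carry 1
  0+0+1 = 1
  1+1 = 0 carry 1
  0+1+1 = 0 carry 1
  1+0+1 = 0 carry 1
  1+1+1 = 1 carry 1
  1+1+1 = 1 carry 1
  0+0+1 = 1
  0+0 = 0
  1+0 = 1
  1+0 = 1
  1+0 = 1

0b1110111000100111111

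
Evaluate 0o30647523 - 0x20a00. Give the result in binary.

0b11000010100010101010011

0o30647523 = 0b11000110100111101010011 in binary.
0x20a00 = 0b100000101000000000 in binary.
Subtract column by column in base 2:
  1-0 → 1
  1-0 → 1
  0-0 → 0
  0-0 → 0
  1-0 → 1
  0-0 → 0
  1-0 → 1
  0-0 → 0
  1-0 → 1
  1-1 → 0
  1-0 → 1
  1-1 → 0
  0-0 → 0
  0-0 → 0
  1-0 → 1
  0-0 → 0
  1-0 → 1
  1-1 → 0
  0-0 → 0
  0-0 → 0
  0-0 → 0
  1-0 → 1
  1-0 → 1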